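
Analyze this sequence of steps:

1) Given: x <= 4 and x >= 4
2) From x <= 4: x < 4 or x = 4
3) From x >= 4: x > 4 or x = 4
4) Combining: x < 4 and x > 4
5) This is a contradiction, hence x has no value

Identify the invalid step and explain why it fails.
Step 4: Combining: x < 4 and x > 4

Step 4 incorrectly combines the conditions. From x <= 4 and x >= 4, the intersection is x = 4. The error treats the 'or' cases as 'and' requirements. The correct conclusion is that x = 4 is the unique solution, not that no solution exists.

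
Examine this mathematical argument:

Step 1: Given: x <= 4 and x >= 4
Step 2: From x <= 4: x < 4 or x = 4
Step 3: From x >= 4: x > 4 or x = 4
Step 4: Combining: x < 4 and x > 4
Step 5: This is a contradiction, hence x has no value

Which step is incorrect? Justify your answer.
Step 4: Combining: x < 4 and x > 4

Step 4 incorrectly combines the conditions. From x <= 4 and x >= 4, the intersection is x = 4. The error treats the 'or' cases as 'and' requirements. The correct conclusion is that x = 4 is the unique solution, not that no solution exists.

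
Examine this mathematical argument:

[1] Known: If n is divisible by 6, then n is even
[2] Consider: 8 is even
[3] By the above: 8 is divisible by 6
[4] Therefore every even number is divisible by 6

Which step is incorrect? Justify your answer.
Step 3: By the above: 8 is divisible by 6

Step 3 commits the fallacy of affirming the consequent. The known fact 'divisible by 6 → even' does NOT imply 'even → divisible by 6'. That would be the converse, which is false. For example, 8 is even but 8 ÷ 6 = 1.33, which is not an integer.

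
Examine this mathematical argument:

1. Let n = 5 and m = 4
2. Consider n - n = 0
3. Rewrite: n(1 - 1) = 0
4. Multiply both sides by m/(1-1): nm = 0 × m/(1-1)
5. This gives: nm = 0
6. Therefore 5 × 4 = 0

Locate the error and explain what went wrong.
Step 4: Multiply both sides by m/(1-1): nm = 0 × m/(1-1)

Step 4 multiplies both sides by m/(1-1). However, 1-1 = 0, so this is multiplication by m/0, which is undefined. We cannot multiply by an undefined expression.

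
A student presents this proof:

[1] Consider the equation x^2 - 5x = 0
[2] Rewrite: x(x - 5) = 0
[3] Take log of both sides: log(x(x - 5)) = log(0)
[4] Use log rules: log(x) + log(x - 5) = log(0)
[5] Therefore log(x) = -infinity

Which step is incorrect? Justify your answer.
Step 3: Take log of both sides: log(x(x - 5)) = log(0)

Step 3 takes the logarithm of both sides, resulting in log(0) on the right side. The logarithm is only defined for positive numbers; log(0) is undefined (approaches negative infinity). This operation is invalid.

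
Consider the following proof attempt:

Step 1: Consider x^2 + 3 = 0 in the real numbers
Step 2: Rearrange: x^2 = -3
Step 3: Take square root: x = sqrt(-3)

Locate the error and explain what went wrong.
Step 3: Take square root: x = sqrt(-3)

Step 3 takes the square root of -3, which is negative. In the real number system, the square root of a negative number is undefined. The equation x^2 + 3 = 0 has no real solutions. Square roots of negative numbers only exist in the complex numbers.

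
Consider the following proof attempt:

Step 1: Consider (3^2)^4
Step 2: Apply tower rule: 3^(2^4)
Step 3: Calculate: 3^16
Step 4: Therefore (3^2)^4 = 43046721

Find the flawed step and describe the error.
Step 2: Apply tower rule: 3^(2^4)

Step 2 incorrectly states that (a^b)^c = a^(b^c). The correct rule is (a^b)^c = a^(b×c). The actual value is (3^2)^4 = 3^8 = 6561, not 3^16 = 43046721.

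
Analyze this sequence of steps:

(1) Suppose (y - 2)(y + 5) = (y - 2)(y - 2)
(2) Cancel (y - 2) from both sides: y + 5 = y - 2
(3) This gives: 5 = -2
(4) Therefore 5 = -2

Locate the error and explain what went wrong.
Step 2: Cancel (y - 2) from both sides: y + 5 = y - 2

Step 2 cancels (y - 2) from both sides. This is only valid if (y - 2) ≠ 0, i.e., y ≠ 2. When y = 2, both sides equal zero regardless of the other factors. The correct approach requires considering y = 2 as a separate case.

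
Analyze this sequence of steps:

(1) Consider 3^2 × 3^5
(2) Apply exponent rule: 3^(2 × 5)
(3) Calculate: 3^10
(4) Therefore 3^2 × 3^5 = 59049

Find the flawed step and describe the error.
Step 2: Apply exponent rule: 3^(2 × 5)

Step 2 incorrectly states that a^b × a^c = a^(b×c). The correct rule is a^b × a^c = a^(b+c). The actual value is 3^2 × 3^5 = 3^7 = 2187, not 3^10 = 59049.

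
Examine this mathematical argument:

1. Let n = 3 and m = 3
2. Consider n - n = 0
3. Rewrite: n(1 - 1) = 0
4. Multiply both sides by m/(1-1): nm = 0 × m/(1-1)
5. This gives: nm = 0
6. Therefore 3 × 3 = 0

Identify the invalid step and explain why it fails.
Step 4: Multiply both sides by m/(1-1): nm = 0 × m/(1-1)

Step 4 multiplies both sides by m/(1-1). However, 1-1 = 0, so this is multiplication by m/0, which is undefined. We cannot multiply by an undefined expression.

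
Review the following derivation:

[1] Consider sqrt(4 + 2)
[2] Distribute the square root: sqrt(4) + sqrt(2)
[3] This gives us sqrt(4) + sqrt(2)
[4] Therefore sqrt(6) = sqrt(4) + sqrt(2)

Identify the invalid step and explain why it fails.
Step 2: Distribute the square root: sqrt(4) + sqrt(2)

Step 2 incorrectly 'distributes' the square root over addition. The square root function does not distribute: sqrt(a + b) ≠ sqrt(a) + sqrt(b). In fact, sqrt(4 + 2) = sqrt(6) ≈ 2.4495, while sqrt(4) + sqrt(2) ≈ 3.4142.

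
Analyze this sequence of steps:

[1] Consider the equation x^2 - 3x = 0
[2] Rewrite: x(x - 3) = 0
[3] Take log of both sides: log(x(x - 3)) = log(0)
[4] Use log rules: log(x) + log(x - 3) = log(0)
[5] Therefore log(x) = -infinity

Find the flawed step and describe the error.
Step 3: Take log of both sides: log(x(x - 3)) = log(0)

Step 3 takes the logarithm of both sides, resulting in log(0) on the right side. The logarithm is only defined for positive numbers; log(0) is undefined (approaches negative infinity). This operation is invalid.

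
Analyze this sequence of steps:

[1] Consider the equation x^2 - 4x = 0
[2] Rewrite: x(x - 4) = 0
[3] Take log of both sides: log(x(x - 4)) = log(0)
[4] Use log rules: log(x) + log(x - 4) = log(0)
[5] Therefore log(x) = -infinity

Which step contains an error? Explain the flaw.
Step 3: Take log of both sides: log(x(x - 4)) = log(0)

Step 3 takes the logarithm of both sides, resulting in log(0) on the right side. The logarithm is only defined for positive numbers; log(0) is undefined (approaches negative infinity). This operation is invalid.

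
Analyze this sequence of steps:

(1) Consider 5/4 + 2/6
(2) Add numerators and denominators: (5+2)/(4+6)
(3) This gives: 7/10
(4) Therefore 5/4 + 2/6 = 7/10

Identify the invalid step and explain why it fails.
Step 2: Add numerators and denominators: (5+2)/(4+6)

Step 2 incorrectly adds fractions by separately adding numerators and denominators. This is wrong. The correct method requires a common denominator: 5/4 + 2/6 = (5×6 + 2×4)/(4×6) = 38/24 = 19/12. The method used gives 7/10, which is different.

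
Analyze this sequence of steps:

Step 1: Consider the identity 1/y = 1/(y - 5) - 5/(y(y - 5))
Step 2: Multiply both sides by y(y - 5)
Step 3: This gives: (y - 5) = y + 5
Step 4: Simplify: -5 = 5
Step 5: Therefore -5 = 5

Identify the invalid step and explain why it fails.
Step 3: This gives: (y - 5) = y + 5

Step 3 makes a sign error when clearing denominators. Multiplying -5/(y(y - 5)) by y(y - 5) gives -5, not +5. The correct result is (y - 5) = y - 5, which is trivially true, not (y - 5) = y + 5. (Step 1 is a valid identity: 1/(y - 5) - 5/(y(y - 5)) = (y - 5)/(y(y - 5)) = 1/y.)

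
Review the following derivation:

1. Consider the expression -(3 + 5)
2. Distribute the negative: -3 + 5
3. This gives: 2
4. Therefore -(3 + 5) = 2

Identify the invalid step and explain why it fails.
Step 2: Distribute the negative: -3 + 5

Step 2 incorrectly distributes the negative sign. The correct distribution is -(3 + 5) = -3 - 5 = -8. The negative must be applied to both terms, not just the first. The error treats -(3 + 5) as -3 + 5, which equals 2 instead of -8.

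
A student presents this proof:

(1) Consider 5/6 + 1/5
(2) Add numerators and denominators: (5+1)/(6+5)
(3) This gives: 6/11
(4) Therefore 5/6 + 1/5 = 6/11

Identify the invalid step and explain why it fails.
Step 2: Add numerators and denominators: (5+1)/(6+5)

Step 2 incorrectly adds fractions by separately adding numerators and denominators. This is wrong. The correct method requires a common denominator: 5/6 + 1/5 = (5×5 + 1×6)/(6×5) = 31/30 = 31/30. The method used gives 6/11, which is different.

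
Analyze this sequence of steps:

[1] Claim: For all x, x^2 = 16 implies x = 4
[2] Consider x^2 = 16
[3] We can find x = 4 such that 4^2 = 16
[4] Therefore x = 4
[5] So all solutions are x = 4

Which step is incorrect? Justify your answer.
Step 4: Therefore x = 4

Step 4 incorrectly concludes that x = 4 is the only solution. The proof shows that x = 4 is A solution (existence), but does not show it is the ONLY solution (uniqueness). In fact, x = -4 is also a solution since (-4)^2 = 16. Finding one solution doesn't prove there are no others.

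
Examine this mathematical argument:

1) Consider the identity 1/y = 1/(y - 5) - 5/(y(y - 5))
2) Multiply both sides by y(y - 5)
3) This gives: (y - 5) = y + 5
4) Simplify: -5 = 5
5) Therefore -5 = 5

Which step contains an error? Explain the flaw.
Step 3: This gives: (y - 5) = y + 5

Step 3 makes a sign error when clearing denominators. Multiplying -5/(y(y - 5)) by y(y - 5) gives -5, not +5. The correct result is (y - 5) = y - 5, which is trivially true, not (y - 5) = y + 5. (Step 1 is a valid identity: 1/(y - 5) - 5/(y(y - 5)) = (y - 5)/(y(y - 5)) = 1/y.)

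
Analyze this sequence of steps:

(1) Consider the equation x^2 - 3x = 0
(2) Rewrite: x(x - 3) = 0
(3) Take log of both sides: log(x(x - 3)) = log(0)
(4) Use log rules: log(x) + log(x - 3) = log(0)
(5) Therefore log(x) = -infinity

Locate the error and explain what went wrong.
Step 3: Take log of both sides: log(x(x - 3)) = log(0)

Step 3 takes the logarithm of both sides, resulting in log(0) on the right side. The logarithm is only defined for positive numbers; log(0) is undefined (approaches negative infinity). This operation is invalid.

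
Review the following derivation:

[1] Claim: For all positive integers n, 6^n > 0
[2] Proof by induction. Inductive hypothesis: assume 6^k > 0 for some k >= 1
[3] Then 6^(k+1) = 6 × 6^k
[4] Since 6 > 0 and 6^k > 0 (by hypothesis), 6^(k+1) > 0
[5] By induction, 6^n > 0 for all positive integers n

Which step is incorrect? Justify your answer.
Step 5: By induction, 6^n > 0 for all positive integers n

Step 5 concludes the proof by induction, but no base case was ever established. A valid induction proof requires: (1) a base case proving 6^1 > 0, and (2) an inductive step showing IF 6^k > 0 THEN 6^(k+1) > 0. Steps 2-4 correctly establish the inductive step, but without the base case the conclusion in step 5 does not follow.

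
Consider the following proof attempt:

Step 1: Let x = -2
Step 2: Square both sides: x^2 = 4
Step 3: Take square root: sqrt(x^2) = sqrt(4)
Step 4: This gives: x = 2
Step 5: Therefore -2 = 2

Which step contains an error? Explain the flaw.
Step 4: This gives: x = 2

Step 4 incorrectly states that sqrt(x^2) = x. The correct identity is sqrt(x^2) = |x|. Since x = -2 < 0, we have sqrt(x^2) = |-2| = 2, not x = -2.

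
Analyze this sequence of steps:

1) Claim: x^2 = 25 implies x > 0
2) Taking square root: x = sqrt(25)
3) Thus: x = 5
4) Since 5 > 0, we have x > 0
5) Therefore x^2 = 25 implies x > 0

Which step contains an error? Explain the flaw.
Step 2: Taking square root: x = sqrt(25)

Step 2 takes the square root and assumes the positive root only. The equation x^2 = 25 actually has two solutions: x = 5 and x = -5. The proof silently assumes x > 0 without justification, then uses this assumption to conclude x > 0, which is circular. The counterexample x = -5 shows the claim is false.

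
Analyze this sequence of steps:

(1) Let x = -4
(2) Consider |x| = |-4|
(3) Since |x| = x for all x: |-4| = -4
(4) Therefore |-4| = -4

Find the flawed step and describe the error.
Step 3: Since |x| = x for all x: |-4| = -4

Step 3 incorrectly states that |x| = x for all x. The correct definition is |x| = x when x >= 0, and |x| = -x when x < 0. Since -4 < 0, we have |-4| = -(-4) = 4, not -4.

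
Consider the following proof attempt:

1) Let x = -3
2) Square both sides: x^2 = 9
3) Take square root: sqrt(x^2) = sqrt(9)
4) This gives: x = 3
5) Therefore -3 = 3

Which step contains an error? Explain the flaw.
Step 4: This gives: x = 3

Step 4 incorrectly states that sqrt(x^2) = x. The correct identity is sqrt(x^2) = |x|. Since x = -3 < 0, we have sqrt(x^2) = |-3| = 3, not x = -3.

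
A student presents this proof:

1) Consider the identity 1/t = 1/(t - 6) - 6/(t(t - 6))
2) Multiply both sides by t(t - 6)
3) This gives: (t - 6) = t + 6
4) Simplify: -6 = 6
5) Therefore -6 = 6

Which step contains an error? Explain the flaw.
Step 3: This gives: (t - 6) = t + 6

Step 3 makes a sign error when clearing denominators. Multiplying -6/(t(t - 6)) by t(t - 6) gives -6, not +6. The correct result is (t - 6) = t - 6, which is trivially true, not (t - 6) = t + 6. (Step 1 is a valid identity: 1/(t - 6) - 6/(t(t - 6)) = (t - 6)/(t(t - 6)) = 1/t.)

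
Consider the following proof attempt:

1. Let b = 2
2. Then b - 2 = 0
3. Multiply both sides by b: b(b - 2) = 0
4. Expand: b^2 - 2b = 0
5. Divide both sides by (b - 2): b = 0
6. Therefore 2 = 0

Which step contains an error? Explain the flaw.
Step 5: Divide both sides by (b - 2): b = 0

Step 5 divides both sides by (b - 2). However, since b = 2, we have (b - 2) = 0. Division by zero is undefined, making this step invalid.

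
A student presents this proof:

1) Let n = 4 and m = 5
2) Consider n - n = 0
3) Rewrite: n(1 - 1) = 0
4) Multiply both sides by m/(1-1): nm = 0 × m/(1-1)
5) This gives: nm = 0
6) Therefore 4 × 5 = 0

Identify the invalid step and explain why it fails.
Step 4: Multiply both sides by m/(1-1): nm = 0 × m/(1-1)

Step 4 multiplies both sides by m/(1-1). However, 1-1 = 0, so this is multiplication by m/0, which is undefined. We cannot multiply by an undefined expression.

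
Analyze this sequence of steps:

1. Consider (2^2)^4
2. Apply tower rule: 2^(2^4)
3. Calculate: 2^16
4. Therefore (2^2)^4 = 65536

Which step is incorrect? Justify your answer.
Step 2: Apply tower rule: 2^(2^4)

Step 2 incorrectly states that (a^b)^c = a^(b^c). The correct rule is (a^b)^c = a^(b×c). The actual value is (2^2)^4 = 2^8 = 256, not 2^16 = 65536.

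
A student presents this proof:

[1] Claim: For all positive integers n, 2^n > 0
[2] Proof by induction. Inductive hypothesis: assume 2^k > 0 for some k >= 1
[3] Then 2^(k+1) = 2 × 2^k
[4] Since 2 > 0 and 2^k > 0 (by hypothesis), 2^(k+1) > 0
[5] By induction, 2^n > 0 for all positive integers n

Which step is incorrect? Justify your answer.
Step 5: By induction, 2^n > 0 for all positive integers n

Step 5 concludes the proof by induction, but no base case was ever established. A valid induction proof requires: (1) a base case proving 2^1 > 0, and (2) an inductive step showing IF 2^k > 0 THEN 2^(k+1) > 0. Steps 2-4 correctly establish the inductive step, but without the base case the conclusion in step 5 does not follow.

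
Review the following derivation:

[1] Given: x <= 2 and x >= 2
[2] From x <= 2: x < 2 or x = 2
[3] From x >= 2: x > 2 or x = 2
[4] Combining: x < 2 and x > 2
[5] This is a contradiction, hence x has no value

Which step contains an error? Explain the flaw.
Step 4: Combining: x < 2 and x > 2

Step 4 incorrectly combines the conditions. From x <= 2 and x >= 2, the intersection is x = 2. The error treats the 'or' cases as 'and' requirements. The correct conclusion is that x = 2 is the unique solution, not that no solution exists.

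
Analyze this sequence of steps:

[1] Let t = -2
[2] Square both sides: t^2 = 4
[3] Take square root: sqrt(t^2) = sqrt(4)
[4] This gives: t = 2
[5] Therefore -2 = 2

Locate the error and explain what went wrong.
Step 4: This gives: t = 2

Step 4 incorrectly states that sqrt(t^2) = t. The correct identity is sqrt(t^2) = |t|. Since t = -2 < 0, we have sqrt(t^2) = |-2| = 2, not t = -2.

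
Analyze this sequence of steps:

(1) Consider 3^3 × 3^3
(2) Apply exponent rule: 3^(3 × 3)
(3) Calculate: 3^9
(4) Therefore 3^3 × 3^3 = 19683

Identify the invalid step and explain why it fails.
Step 2: Apply exponent rule: 3^(3 × 3)

Step 2 incorrectly states that a^b × a^c = a^(b×c). The correct rule is a^b × a^c = a^(b+c). The actual value is 3^3 × 3^3 = 3^6 = 729, not 3^9 = 19683.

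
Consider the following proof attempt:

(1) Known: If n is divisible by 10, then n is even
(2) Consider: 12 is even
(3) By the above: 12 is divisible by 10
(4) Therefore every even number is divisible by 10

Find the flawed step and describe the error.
Step 3: By the above: 12 is divisible by 10

Step 3 commits the fallacy of affirming the consequent. The known fact 'divisible by 10 → even' does NOT imply 'even → divisible by 10'. That would be the converse, which is false. For example, 12 is even but 12 ÷ 10 = 1.20, which is not an integer.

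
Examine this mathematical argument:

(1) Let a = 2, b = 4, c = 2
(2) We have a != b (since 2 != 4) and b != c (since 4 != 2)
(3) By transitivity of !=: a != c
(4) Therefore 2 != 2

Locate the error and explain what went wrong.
Step 3: By transitivity of !=: a != c

Step 3 incorrectly applies transitivity to the '!=' relation. Transitivity states: if a R b and b R c, then a R c. However, '!=' is not transitive. Counterexample: 2 != 4 and 4 != 2, but 2 = 2 (both equal 2). Transitivity holds for relations like <, <=, =, but not for !=.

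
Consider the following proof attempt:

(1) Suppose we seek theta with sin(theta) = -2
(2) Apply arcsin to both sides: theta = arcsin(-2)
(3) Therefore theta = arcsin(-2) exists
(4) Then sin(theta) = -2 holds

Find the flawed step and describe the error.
Step 2: Apply arcsin to both sides: theta = arcsin(-2)

Step 2 applies arcsin to -2. However, arcsin(x) is only defined for x in [-1, 1] because sin(theta) can only produce values in that range. Since |-2| > 1, arcsin(-2) is undefined. There is no angle whose sine equals -2.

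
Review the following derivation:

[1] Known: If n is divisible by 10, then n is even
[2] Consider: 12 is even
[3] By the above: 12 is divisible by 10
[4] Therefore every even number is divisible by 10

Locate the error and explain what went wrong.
Step 3: By the above: 12 is divisible by 10

Step 3 commits the fallacy of affirming the consequent. The known fact 'divisible by 10 → even' does NOT imply 'even → divisible by 10'. That would be the converse, which is false. For example, 12 is even but 12 ÷ 10 = 1.20, which is not an integer.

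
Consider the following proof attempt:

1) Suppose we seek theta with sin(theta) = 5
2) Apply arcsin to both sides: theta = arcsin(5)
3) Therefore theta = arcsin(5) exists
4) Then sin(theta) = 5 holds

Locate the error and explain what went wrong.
Step 2: Apply arcsin to both sides: theta = arcsin(5)

Step 2 applies arcsin to 5. However, arcsin(x) is only defined for x in [-1, 1] because sin(theta) can only produce values in that range. Since |5| > 1, arcsin(5) is undefined. There is no angle whose sine equals 5.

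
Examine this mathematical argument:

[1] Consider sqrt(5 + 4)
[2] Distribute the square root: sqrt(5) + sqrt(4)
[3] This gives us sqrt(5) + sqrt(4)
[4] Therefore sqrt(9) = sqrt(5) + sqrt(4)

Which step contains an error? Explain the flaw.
Step 2: Distribute the square root: sqrt(5) + sqrt(4)

Step 2 incorrectly 'distributes' the square root over addition. The square root function does not distribute: sqrt(a + b) ≠ sqrt(a) + sqrt(b). In fact, sqrt(5 + 4) = sqrt(9) ≈ 3.0000, while sqrt(5) + sqrt(4) ≈ 4.2361.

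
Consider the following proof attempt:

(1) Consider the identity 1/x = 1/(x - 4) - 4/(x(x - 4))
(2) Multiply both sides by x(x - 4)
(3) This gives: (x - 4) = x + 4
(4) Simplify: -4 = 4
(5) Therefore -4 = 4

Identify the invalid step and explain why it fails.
Step 3: This gives: (x - 4) = x + 4

Step 3 makes a sign error when clearing denominators. Multiplying -4/(x(x - 4)) by x(x - 4) gives -4, not +4. The correct result is (x - 4) = x - 4, which is trivially true, not (x - 4) = x + 4. (Step 1 is a valid identity: 1/(x - 4) - 4/(x(x - 4)) = (x - 4)/(x(x - 4)) = 1/x.)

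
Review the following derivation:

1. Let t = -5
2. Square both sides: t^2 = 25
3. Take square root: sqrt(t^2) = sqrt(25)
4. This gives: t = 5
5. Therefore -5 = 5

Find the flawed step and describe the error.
Step 4: This gives: t = 5

Step 4 incorrectly states that sqrt(t^2) = t. The correct identity is sqrt(t^2) = |t|. Since t = -5 < 0, we have sqrt(t^2) = |-5| = 5, not t = -5.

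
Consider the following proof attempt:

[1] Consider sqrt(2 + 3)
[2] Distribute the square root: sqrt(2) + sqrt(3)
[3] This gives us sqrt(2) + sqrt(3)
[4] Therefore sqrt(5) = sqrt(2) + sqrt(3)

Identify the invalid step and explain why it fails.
Step 2: Distribute the square root: sqrt(2) + sqrt(3)

Step 2 incorrectly 'distributes' the square root over addition. The square root function does not distribute: sqrt(a + b) ≠ sqrt(a) + sqrt(b). In fact, sqrt(2 + 3) = sqrt(5) ≈ 2.2361, while sqrt(2) + sqrt(3) ≈ 3.1463.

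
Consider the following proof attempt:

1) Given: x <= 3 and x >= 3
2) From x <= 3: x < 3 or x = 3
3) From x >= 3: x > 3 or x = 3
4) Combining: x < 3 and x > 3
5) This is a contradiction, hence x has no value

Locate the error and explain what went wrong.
Step 4: Combining: x < 3 and x > 3

Step 4 incorrectly combines the conditions. From x <= 3 and x >= 3, the intersection is x = 3. The error treats the 'or' cases as 'and' requirements. The correct conclusion is that x = 3 is the unique solution, not that no solution exists.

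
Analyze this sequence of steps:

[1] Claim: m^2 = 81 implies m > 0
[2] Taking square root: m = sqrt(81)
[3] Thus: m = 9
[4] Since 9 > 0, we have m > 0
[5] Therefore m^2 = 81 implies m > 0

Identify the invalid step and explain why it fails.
Step 2: Taking square root: m = sqrt(81)

Step 2 takes the square root and assumes the positive root only. The equation m^2 = 81 actually has two solutions: m = 9 and m = -9. The proof silently assumes m > 0 without justification, then uses this assumption to conclude m > 0, which is circular. The counterexample m = -9 shows the claim is false.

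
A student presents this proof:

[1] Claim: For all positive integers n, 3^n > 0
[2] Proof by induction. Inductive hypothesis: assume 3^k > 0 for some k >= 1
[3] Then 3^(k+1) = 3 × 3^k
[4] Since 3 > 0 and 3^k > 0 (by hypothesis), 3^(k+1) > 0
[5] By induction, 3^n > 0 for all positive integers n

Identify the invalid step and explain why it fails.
Step 5: By induction, 3^n > 0 for all positive integers n

Step 5 concludes the proof by induction, but no base case was ever established. A valid induction proof requires: (1) a base case proving 3^1 > 0, and (2) an inductive step showing IF 3^k > 0 THEN 3^(k+1) > 0. Steps 2-4 correctly establish the inductive step, but without the base case the conclusion in step 5 does not follow.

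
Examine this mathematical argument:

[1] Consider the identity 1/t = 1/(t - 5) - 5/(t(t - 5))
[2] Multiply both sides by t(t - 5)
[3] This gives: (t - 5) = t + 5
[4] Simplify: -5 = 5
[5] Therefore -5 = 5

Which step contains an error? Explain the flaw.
Step 3: This gives: (t - 5) = t + 5

Step 3 makes a sign error when clearing denominators. Multiplying -5/(t(t - 5)) by t(t - 5) gives -5, not +5. The correct result is (t - 5) = t - 5, which is trivially true, not (t - 5) = t + 5. (Step 1 is a valid identity: 1/(t - 5) - 5/(t(t - 5)) = (t - 5)/(t(t - 5)) = 1/t.)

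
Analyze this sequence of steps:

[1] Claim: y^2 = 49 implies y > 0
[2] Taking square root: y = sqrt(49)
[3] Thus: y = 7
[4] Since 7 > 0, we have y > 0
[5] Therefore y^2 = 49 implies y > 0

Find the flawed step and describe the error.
Step 2: Taking square root: y = sqrt(49)

Step 2 takes the square root and assumes the positive root only. The equation y^2 = 49 actually has two solutions: y = 7 and y = -7. The proof silently assumes y > 0 without justification, then uses this assumption to conclude y > 0, which is circular. The counterexample y = -7 shows the claim is false.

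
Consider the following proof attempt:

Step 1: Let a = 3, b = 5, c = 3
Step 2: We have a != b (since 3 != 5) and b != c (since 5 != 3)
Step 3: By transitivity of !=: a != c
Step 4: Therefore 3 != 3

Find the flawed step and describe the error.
Step 3: By transitivity of !=: a != c

Step 3 incorrectly applies transitivity to the '!=' relation. Transitivity states: if a R b and b R c, then a R c. However, '!=' is not transitive. Counterexample: 3 != 5 and 5 != 3, but 3 = 3 (both equal 3). Transitivity holds for relations like <, <=, =, but not for !=.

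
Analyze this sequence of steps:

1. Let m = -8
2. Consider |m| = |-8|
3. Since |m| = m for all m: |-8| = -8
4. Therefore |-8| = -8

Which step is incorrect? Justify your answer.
Step 3: Since |m| = m for all m: |-8| = -8

Step 3 incorrectly states that |m| = m for all m. The correct definition is |m| = m when m >= 0, and |m| = -m when m < 0. Since -8 < 0, we have |-8| = -(-8) = 8, not -8.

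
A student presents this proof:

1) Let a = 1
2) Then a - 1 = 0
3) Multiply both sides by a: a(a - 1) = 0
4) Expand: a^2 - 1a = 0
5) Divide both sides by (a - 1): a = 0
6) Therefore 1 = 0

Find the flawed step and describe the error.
Step 5: Divide both sides by (a - 1): a = 0

Step 5 divides both sides by (a - 1). However, since a = 1, we have (a - 1) = 0. Division by zero is undefined, making this step invalid.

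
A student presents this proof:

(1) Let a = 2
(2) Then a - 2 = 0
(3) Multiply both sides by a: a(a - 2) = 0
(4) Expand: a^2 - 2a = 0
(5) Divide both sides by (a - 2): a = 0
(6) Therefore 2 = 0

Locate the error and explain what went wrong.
Step 5: Divide both sides by (a - 2): a = 0

Step 5 divides both sides by (a - 2). However, since a = 2, we have (a - 2) = 0. Division by zero is undefined, making this step invalid.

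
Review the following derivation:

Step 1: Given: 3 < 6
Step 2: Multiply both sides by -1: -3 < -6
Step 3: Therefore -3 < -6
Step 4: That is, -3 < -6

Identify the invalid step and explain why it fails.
Step 2: Multiply both sides by -1: -3 < -6

Step 2 multiplies both sides by -1 but fails to reverse the inequality sign. When multiplying (or dividing) an inequality by a negative number, the direction must be reversed. Since 3 < 6, we should get -3 > -6, i.e., -3 > -6.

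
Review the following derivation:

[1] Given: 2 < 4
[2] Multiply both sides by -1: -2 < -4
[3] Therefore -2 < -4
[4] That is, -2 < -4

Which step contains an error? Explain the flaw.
Step 2: Multiply both sides by -1: -2 < -4

Step 2 multiplies both sides by -1 but fails to reverse the inequality sign. When multiplying (or dividing) an inequality by a negative number, the direction must be reversed. Since 2 < 4, we should get -2 > -4, i.e., -2 > -4.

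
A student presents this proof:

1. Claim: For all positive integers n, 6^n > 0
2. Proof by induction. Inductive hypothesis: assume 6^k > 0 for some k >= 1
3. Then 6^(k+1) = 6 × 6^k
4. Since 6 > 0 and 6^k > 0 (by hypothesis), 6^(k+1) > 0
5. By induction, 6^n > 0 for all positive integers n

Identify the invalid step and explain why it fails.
Step 5: By induction, 6^n > 0 for all positive integers n

Step 5 concludes the proof by induction, but no base case was ever established. A valid induction proof requires: (1) a base case proving 6^1 > 0, and (2) an inductive step showing IF 6^k > 0 THEN 6^(k+1) > 0. Steps 2-4 correctly establish the inductive step, but without the base case the conclusion in step 5 does not follow.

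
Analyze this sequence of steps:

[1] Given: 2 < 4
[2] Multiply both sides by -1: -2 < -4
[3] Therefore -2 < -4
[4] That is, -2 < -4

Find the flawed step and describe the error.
Step 2: Multiply both sides by -1: -2 < -4

Step 2 multiplies both sides by -1 but fails to reverse the inequality sign. When multiplying (or dividing) an inequality by a negative number, the direction must be reversed. Since 2 < 4, we should get -2 > -4, i.e., -2 > -4.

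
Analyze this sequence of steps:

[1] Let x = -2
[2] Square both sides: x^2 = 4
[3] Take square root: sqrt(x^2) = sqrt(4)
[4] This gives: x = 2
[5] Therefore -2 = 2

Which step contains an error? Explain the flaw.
Step 4: This gives: x = 2

Step 4 incorrectly states that sqrt(x^2) = x. The correct identity is sqrt(x^2) = |x|. Since x = -2 < 0, we have sqrt(x^2) = |-2| = 2, not x = -2.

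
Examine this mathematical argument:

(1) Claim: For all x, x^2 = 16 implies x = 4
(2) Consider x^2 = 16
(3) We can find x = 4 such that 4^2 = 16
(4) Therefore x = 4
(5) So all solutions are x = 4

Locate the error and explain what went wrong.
Step 4: Therefore x = 4

Step 4 incorrectly concludes that x = 4 is the only solution. The proof shows that x = 4 is A solution (existence), but does not show it is the ONLY solution (uniqueness). In fact, x = -4 is also a solution since (-4)^2 = 16. Finding one solution doesn't prove there are no others.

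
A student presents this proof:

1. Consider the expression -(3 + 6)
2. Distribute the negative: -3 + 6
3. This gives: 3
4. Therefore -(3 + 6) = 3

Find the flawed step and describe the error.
Step 2: Distribute the negative: -3 + 6

Step 2 incorrectly distributes the negative sign. The correct distribution is -(3 + 6) = -3 - 6 = -9. The negative must be applied to both terms, not just the first. The error treats -(3 + 6) as -3 + 6, which equals 3 instead of -9.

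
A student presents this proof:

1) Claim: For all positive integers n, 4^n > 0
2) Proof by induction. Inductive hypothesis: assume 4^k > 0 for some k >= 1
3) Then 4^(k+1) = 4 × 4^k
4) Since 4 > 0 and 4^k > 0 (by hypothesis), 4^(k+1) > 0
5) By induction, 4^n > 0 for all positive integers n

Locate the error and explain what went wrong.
Step 5: By induction, 4^n > 0 for all positive integers n

Step 5 concludes the proof by induction, but no base case was ever established. A valid induction proof requires: (1) a base case proving 4^1 > 0, and (2) an inductive step showing IF 4^k > 0 THEN 4^(k+1) > 0. Steps 2-4 correctly establish the inductive step, but without the base case the conclusion in step 5 does not follow.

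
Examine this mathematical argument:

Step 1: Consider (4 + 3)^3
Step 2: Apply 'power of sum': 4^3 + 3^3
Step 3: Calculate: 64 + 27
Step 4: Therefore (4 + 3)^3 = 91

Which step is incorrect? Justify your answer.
Step 2: Apply 'power of sum': 4^3 + 3^3

Step 2 incorrectly applies a non-existent rule '(a+b)^n = a^n + b^n'. This is false in general. The correct expansion uses the binomial theorem. The actual value is (4 + 3)^3 = 7^3 = 343, not 91.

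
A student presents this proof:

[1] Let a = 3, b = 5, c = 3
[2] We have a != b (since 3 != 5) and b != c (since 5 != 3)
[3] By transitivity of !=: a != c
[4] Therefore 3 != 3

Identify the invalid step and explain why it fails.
Step 3: By transitivity of !=: a != c

Step 3 incorrectly applies transitivity to the '!=' relation. Transitivity states: if a R b and b R c, then a R c. However, '!=' is not transitive. Counterexample: 3 != 5 and 5 != 3, but 3 = 3 (both equal 3). Transitivity holds for relations like <, <=, =, but not for !=.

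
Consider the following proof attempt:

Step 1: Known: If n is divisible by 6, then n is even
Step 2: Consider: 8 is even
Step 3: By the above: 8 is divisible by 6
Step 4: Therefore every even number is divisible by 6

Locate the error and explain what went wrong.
Step 3: By the above: 8 is divisible by 6

Step 3 commits the fallacy of affirming the consequent. The known fact 'divisible by 6 → even' does NOT imply 'even → divisible by 6'. That would be the converse, which is false. For example, 8 is even but 8 ÷ 6 = 1.33, which is not an integer.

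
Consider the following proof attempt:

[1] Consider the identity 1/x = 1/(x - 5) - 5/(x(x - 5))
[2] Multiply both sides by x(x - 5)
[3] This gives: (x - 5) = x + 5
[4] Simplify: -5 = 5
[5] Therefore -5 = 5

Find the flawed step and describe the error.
Step 3: This gives: (x - 5) = x + 5

Step 3 makes a sign error when clearing denominators. Multiplying -5/(x(x - 5)) by x(x - 5) gives -5, not +5. The correct result is (x - 5) = x - 5, which is trivially true, not (x - 5) = x + 5. (Step 1 is a valid identity: 1/(x - 5) - 5/(x(x - 5)) = (x - 5)/(x(x - 5)) = 1/x.)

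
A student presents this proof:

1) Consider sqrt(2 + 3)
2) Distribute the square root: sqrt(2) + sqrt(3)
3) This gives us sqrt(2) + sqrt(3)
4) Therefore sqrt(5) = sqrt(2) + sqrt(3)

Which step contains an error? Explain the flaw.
Step 2: Distribute the square root: sqrt(2) + sqrt(3)

Step 2 incorrectly 'distributes' the square root over addition. The square root function does not distribute: sqrt(a + b) ≠ sqrt(a) + sqrt(b). In fact, sqrt(2 + 3) = sqrt(5) ≈ 2.2361, while sqrt(2) + sqrt(3) ≈ 3.1463.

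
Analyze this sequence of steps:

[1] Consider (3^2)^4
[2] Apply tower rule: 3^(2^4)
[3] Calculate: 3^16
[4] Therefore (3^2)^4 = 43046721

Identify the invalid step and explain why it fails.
Step 2: Apply tower rule: 3^(2^4)

Step 2 incorrectly states that (a^b)^c = a^(b^c). The correct rule is (a^b)^c = a^(b×c). The actual value is (3^2)^4 = 3^8 = 6561, not 3^16 = 43046721.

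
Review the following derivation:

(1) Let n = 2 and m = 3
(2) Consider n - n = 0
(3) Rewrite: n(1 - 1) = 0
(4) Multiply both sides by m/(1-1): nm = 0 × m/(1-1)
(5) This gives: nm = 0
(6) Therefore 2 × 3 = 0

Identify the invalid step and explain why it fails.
Step 4: Multiply both sides by m/(1-1): nm = 0 × m/(1-1)

Step 4 multiplies both sides by m/(1-1). However, 1-1 = 0, so this is multiplication by m/0, which is undefined. We cannot multiply by an undefined expression.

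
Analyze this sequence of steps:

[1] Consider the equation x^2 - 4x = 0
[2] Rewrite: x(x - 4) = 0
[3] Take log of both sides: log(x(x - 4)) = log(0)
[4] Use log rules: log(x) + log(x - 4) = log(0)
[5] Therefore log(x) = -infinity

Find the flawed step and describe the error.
Step 3: Take log of both sides: log(x(x - 4)) = log(0)

Step 3 takes the logarithm of both sides, resulting in log(0) on the right side. The logarithm is only defined for positive numbers; log(0) is undefined (approaches negative infinity). This operation is invalid.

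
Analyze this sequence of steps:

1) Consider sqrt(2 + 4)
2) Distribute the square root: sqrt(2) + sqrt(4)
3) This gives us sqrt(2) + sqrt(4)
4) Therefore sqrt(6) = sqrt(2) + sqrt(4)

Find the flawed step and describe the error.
Step 2: Distribute the square root: sqrt(2) + sqrt(4)

Step 2 incorrectly 'distributes' the square root over addition. The square root function does not distribute: sqrt(a + b) ≠ sqrt(a) + sqrt(b). In fact, sqrt(2 + 4) = sqrt(6) ≈ 2.4495, while sqrt(2) + sqrt(4) ≈ 3.4142.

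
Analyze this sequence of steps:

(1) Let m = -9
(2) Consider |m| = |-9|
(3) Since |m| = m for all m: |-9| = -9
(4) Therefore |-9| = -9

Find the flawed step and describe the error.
Step 3: Since |m| = m for all m: |-9| = -9

Step 3 incorrectly states that |m| = m for all m. The correct definition is |m| = m when m >= 0, and |m| = -m when m < 0. Since -9 < 0, we have |-9| = -(-9) = 9, not -9.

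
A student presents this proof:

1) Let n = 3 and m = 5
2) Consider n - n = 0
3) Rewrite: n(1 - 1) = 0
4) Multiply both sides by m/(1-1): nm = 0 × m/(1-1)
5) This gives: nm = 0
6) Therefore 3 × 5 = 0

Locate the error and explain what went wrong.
Step 4: Multiply both sides by m/(1-1): nm = 0 × m/(1-1)

Step 4 multiplies both sides by m/(1-1). However, 1-1 = 0, so this is multiplication by m/0, which is undefined. We cannot multiply by an undefined expression.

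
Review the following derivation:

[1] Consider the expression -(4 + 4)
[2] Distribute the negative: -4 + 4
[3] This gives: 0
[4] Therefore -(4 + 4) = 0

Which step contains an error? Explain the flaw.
Step 2: Distribute the negative: -4 + 4

Step 2 incorrectly distributes the negative sign. The correct distribution is -(4 + 4) = -4 - 4 = -8. The negative must be applied to both terms, not just the first. The error treats -(4 + 4) as -4 + 4, which equals 0 instead of -8.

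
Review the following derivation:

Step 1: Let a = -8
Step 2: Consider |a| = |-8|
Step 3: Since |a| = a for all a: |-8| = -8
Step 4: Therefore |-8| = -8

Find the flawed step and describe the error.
Step 3: Since |a| = a for all a: |-8| = -8

Step 3 incorrectly states that |a| = a for all a. The correct definition is |a| = a when a >= 0, and |a| = -a when a < 0. Since -8 < 0, we have |-8| = -(-8) = 8, not -8.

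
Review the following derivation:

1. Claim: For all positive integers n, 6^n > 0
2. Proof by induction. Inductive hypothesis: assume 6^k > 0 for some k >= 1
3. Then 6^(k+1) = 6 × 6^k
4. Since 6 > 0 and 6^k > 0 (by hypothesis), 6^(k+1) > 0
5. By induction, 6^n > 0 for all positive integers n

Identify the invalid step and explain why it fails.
Step 5: By induction, 6^n > 0 for all positive integers n

Step 5 concludes the proof by induction, but no base case was ever established. A valid induction proof requires: (1) a base case proving 6^1 > 0, and (2) an inductive step showing IF 6^k > 0 THEN 6^(k+1) > 0. Steps 2-4 correctly establish the inductive step, but without the base case the conclusion in step 5 does not follow.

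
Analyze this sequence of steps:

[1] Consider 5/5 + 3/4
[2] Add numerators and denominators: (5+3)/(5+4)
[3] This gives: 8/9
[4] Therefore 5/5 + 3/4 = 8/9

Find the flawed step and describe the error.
Step 2: Add numerators and denominators: (5+3)/(5+4)

Step 2 incorrectly adds fractions by separately adding numerators and denominators. This is wrong. The correct method requires a common denominator: 5/5 + 3/4 = (5×4 + 3×5)/(5×4) = 35/20 = 7/4. The method used gives 8/9, which is different.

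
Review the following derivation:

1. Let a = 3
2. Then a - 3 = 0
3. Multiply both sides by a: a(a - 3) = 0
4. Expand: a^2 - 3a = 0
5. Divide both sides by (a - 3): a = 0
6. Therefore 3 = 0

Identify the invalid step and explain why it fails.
Step 5: Divide both sides by (a - 3): a = 0

Step 5 divides both sides by (a - 3). However, since a = 3, we have (a - 3) = 0. Division by zero is undefined, making this step invalid.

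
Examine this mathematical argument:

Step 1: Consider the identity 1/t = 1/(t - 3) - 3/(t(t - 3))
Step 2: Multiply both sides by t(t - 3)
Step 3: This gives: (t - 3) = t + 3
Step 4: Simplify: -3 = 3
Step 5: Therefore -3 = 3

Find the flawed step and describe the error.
Step 3: This gives: (t - 3) = t + 3

Step 3 makes a sign error when clearing denominators. Multiplying -3/(t(t - 3)) by t(t - 3) gives -3, not +3. The correct result is (t - 3) = t - 3, which is trivially true, not (t - 3) = t + 3. (Step 1 is a valid identity: 1/(t - 3) - 3/(t(t - 3)) = (t - 3)/(t(t - 3)) = 1/t.)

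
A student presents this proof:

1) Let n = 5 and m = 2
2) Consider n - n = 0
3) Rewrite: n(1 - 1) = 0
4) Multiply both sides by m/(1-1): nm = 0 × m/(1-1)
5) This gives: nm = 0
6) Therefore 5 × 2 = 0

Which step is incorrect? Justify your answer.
Step 4: Multiply both sides by m/(1-1): nm = 0 × m/(1-1)

Step 4 multiplies both sides by m/(1-1). However, 1-1 = 0, so this is multiplication by m/0, which is undefined. We cannot multiply by an undefined expression.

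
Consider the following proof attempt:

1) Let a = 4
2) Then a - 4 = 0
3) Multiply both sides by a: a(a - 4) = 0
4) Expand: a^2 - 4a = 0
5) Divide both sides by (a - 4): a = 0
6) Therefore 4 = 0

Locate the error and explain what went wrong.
Step 5: Divide both sides by (a - 4): a = 0

Step 5 divides both sides by (a - 4). However, since a = 4, we have (a - 4) = 0. Division by zero is undefined, making this step invalid.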